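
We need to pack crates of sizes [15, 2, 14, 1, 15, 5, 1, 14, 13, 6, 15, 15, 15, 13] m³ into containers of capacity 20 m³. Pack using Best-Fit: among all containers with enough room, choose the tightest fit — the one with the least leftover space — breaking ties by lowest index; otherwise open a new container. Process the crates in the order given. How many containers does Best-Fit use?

9

15 m³ → container 1 (remaining 5 m³)
2 m³ → container 1 (remaining 3 m³)
14 m³ → container 2 (remaining 6 m³)
1 m³ → container 1 (remaining 2 m³)
15 m³ → container 3 (remaining 5 m³)
5 m³ → container 3 (remaining 0 m³)
1 m³ → container 1 (remaining 1 m³)
14 m³ → container 4 (remaining 6 m³)
13 m³ → container 5 (remaining 7 m³)
6 m³ → container 2 (remaining 0 m³)
15 m³ → container 6 (remaining 5 m³)
15 m³ → container 7 (remaining 5 m³)
15 m³ → container 8 (remaining 5 m³)
13 m³ → container 9 (remaining 7 m³)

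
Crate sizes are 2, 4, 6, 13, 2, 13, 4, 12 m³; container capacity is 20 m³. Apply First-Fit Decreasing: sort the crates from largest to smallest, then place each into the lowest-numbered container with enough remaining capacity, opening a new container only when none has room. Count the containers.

3

Sorted descending: 13, 13, 12, 6, 4, 4, 2, 2.
Put 13 m³ in container 1; 7 m³ remain.
Put 13 m³ in container 2; 7 m³ remain.
Put 12 m³ in container 3; 8 m³ remain.
Put 6 m³ in container 1; 1 m³ remain.
Put 4 m³ in container 2; 3 m³ remain.
Put 4 m³ in container 3; 4 m³ remain.
Put 2 m³ in container 2; 1 m³ remain.
Put 2 m³ in container 3; 2 m³ remain.
Final containers: [13,6] [13,4,2] [12,4,2].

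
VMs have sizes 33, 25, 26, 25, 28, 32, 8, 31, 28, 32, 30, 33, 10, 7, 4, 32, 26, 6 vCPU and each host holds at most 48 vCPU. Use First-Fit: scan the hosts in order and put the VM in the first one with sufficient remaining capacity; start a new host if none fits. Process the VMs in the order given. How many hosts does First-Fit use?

33 vCPU → host 1 (remaining 15 vCPU)
25 vCPU → host 2 (remaining 23 vCPU)
26 vCPU → host 3 (remaining 22 vCPU)
25 vCPU → host 4 (remaining 23 vCPU)
28 vCPU → host 5 (remaining 20 vCPU)
32 vCPU → host 6 (remaining 16 vCPU)
8 vCPU → host 1 (remaining 7 vCPU)
31 vCPU → host 7 (remaining 17 vCPU)
28 vCPU → host 8 (remaining 20 vCPU)
32 vCPU → host 9 (remaining 16 vCPU)
30 vCPU → host 10 (remaining 18 vCPU)
33 vCPU → host 11 (remaining 15 vCPU)
10 vCPU → host 2 (remaining 13 vCPU)
7 vCPU → host 1 (remaining 0 vCPU)
4 vCPU → host 2 (remaining 9 vCPU)
32 vCPU → host 12 (remaining 16 vCPU)
26 vCPU → host 13 (remaining 22 vCPU)
6 vCPU → host 2 (remaining 3 vCPU)

13 hosts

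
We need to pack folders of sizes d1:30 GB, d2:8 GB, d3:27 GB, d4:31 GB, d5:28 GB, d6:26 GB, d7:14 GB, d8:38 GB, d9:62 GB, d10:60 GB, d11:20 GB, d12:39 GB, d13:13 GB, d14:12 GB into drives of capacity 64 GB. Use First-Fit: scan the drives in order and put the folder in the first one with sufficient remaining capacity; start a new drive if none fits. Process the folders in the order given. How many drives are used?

Put d1 (30 GB) in drive 1; 34 GB remain.
Put d2 (8 GB) in drive 1; 26 GB remain.
Put d3 (27 GB) in drive 2; 37 GB remain.
Put d4 (31 GB) in drive 2; 6 GB remain.
Put d5 (28 GB) in drive 3; 36 GB remain.
Put d6 (26 GB) in drive 1; 0 GB remain.
Put d7 (14 GB) in drive 3; 22 GB remain.
Put d8 (38 GB) in drive 4; 26 GB remain.
Put d9 (62 GB) in drive 5; 2 GB remain.
Put d10 (60 GB) in drive 6; 4 GB remain.
Put d11 (20 GB) in drive 3; 2 GB remain.
Put d12 (39 GB) in drive 7; 25 GB remain.
Put d13 (13 GB) in drive 4; 13 GB remain.
Put d14 (12 GB) in drive 4; 1 GB remain.

7 drives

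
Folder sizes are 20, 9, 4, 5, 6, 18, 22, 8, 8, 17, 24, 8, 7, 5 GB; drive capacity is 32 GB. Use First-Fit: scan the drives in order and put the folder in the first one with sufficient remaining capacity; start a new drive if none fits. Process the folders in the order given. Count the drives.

drive 1: place 20 GB, 12 GB left
drive 1: place 9 GB, 3 GB left
drive 2: place 4 GB, 28 GB left
drive 2: place 5 GB, 23 GB left
drive 2: place 6 GB, 17 GB left
drive 3: place 18 GB, 14 GB left
drive 4: place 22 GB, 10 GB left
drive 2: place 8 GB, 9 GB left
drive 2: place 8 GB, 1 GB left
drive 5: place 17 GB, 15 GB left
drive 6: place 24 GB, 8 GB left
drive 3: place 8 GB, 6 GB left
drive 4: place 7 GB, 3 GB left
drive 3: place 5 GB, 1 GB left

6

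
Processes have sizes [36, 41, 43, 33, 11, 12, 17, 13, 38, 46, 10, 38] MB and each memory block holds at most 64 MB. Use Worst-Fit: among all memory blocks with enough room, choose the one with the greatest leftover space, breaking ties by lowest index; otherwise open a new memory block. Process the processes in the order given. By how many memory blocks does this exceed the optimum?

0

Worst-Fit: [36,12] [41,17] [43,13] [33,11] [38,10] [46] [38] → 7 memory blocks.
7 processes exceed 32 MB (half the capacity), and no two of those can share a memory block, so at least 7 memory blocks are needed.
So 7 is already optimal.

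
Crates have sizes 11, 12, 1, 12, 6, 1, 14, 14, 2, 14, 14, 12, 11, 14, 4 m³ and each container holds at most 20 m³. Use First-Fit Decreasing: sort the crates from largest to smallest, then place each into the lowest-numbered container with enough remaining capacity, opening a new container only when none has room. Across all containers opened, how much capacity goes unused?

58

Sorted descending: 14, 14, 14, 14, 14, 12, 12, 12, 11, 11, 6, 4, 2, 1, 1.
14 m³ → container 1 (remaining 6 m³)
14 m³ → container 2 (remaining 6 m³)
14 m³ → container 3 (remaining 6 m³)
14 m³ → container 4 (remaining 6 m³)
14 m³ → container 5 (remaining 6 m³)
12 m³ → container 6 (remaining 8 m³)
12 m³ → container 7 (remaining 8 m³)
12 m³ → container 8 (remaining 8 m³)
11 m³ → container 9 (remaining 9 m³)
11 m³ → container 10 (remaining 9 m³)
6 m³ → container 1 (remaining 0 m³)
4 m³ → container 2 (remaining 2 m³)
2 m³ → container 2 (remaining 0 m³)
1 m³ → container 3 (remaining 5 m³)
1 m³ → container 3 (remaining 4 m³)
10 containers × 20 m³ = 200 m³; used 142 m³; unused 58 m³.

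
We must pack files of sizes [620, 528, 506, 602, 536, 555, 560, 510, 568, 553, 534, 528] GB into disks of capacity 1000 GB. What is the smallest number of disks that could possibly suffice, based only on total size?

Total size = 620 + 528 + 506 + 602 + 536 + 555 + 560 + 510 + 568 + 553 + 534 + 528 = 6600 GB.
⌈6600 / 1000⌉ = 7.

7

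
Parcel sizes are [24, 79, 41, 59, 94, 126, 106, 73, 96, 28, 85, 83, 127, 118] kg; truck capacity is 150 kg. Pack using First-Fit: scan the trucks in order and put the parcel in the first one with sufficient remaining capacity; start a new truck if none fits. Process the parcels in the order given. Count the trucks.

10

truck 1: place 24 kg, 126 kg left
truck 1: place 79 kg, 47 kg left
truck 1: place 41 kg, 6 kg left
truck 2: place 59 kg, 91 kg left
truck 3: place 94 kg, 56 kg left
truck 4: place 126 kg, 24 kg left
truck 5: place 106 kg, 44 kg left
truck 2: place 73 kg, 18 kg left
truck 6: place 96 kg, 54 kg left
truck 3: place 28 kg, 28 kg left
truck 7: place 85 kg, 65 kg left
truck 8: place 83 kg, 67 kg left
truck 9: place 127 kg, 23 kg left
truck 10: place 118 kg, 32 kg left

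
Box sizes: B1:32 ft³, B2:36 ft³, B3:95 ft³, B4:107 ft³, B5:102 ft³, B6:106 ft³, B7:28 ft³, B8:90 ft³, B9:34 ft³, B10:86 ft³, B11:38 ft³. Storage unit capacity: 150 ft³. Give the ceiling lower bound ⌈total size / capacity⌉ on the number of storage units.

6

Total size = 32 + 36 + 95 + 107 + 102 + 106 + 28 + 90 + 34 + 86 + 38 = 754 ft³.
⌈754 / 150⌉ = 6.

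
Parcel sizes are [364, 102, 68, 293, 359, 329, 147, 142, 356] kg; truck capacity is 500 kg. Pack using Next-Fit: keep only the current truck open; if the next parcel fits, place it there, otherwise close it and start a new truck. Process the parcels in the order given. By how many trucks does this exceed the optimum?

Next-Fit: [364,102] [68,293] [359] [329,147] [142,356] → 5 trucks.
Total size 2160 kg; any packing needs at least ⌈2160/500⌉ = 5 trucks.
So 5 is already optimal.

0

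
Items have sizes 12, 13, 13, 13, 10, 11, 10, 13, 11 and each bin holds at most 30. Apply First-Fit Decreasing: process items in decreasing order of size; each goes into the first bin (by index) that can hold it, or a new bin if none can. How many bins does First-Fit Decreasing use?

Sorted descending: 13, 13, 13, 13, 12, 11, 11, 10, 10.
bin 1: place 13, 17 left
bin 1: place 13, 4 left
bin 2: place 13, 17 left
bin 2: place 13, 4 left
bin 3: place 12, 18 left
bin 3: place 11, 7 left
bin 4: place 11, 19 left
bin 4: place 10, 9 left
bin 5: place 10, 20 left
Final bins: [13,13] [13,13] [12,11] [11,10] [10].

5 bins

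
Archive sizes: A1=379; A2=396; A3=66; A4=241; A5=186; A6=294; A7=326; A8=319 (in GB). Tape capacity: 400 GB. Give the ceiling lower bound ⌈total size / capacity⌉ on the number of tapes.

6

Total size = 379 + 396 + 66 + 241 + 186 + 294 + 326 + 319 = 2207 GB.
⌈2207 / 400⌉ = 6.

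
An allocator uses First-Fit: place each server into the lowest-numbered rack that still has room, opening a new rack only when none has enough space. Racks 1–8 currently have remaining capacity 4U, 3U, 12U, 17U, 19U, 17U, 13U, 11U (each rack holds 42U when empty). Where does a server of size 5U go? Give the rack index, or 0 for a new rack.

Racks with room: rack 3 (12U), rack 4 (17U), rack 5 (19U), rack 6 (17U), rack 7 (13U), rack 8 (11U).
The first with room is rack 3.

3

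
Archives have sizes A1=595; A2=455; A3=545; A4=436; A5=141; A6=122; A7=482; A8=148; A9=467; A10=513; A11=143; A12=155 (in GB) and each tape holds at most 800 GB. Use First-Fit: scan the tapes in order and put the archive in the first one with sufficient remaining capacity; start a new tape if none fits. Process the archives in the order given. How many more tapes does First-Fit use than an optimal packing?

0

First-Fit: [595,141] [455,122,148] [545,143] [436,155] [482] [467] [513] → 7 tapes.
7 archives exceed 400 GB (half the capacity), and no two of those can share a tape, so at least 7 tapes are needed.
So 7 is already optimal.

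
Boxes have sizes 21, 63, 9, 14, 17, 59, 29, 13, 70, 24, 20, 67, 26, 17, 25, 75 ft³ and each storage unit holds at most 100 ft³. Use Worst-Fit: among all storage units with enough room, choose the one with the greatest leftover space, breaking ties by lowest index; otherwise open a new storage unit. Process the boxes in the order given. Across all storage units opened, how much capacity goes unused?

51

Put 21 ft³ in storage unit 1; 79 ft³ remain.
Put 63 ft³ in storage unit 1; 16 ft³ remain.
Put 9 ft³ in storage unit 1; 7 ft³ remain.
Put 14 ft³ in storage unit 2; 86 ft³ remain.
Put 17 ft³ in storage unit 2; 69 ft³ remain.
Put 59 ft³ in storage unit 2; 10 ft³ remain.
Put 29 ft³ in storage unit 3; 71 ft³ remain.
Put 13 ft³ in storage unit 3; 58 ft³ remain.
Put 70 ft³ in storage unit 4; 30 ft³ remain.
Put 24 ft³ in storage unit 3; 34 ft³ remain.
Put 20 ft³ in storage unit 3; 14 ft³ remain.
Put 67 ft³ in storage unit 5; 33 ft³ remain.
Put 26 ft³ in storage unit 5; 7 ft³ remain.
Put 17 ft³ in storage unit 4; 13 ft³ remain.
Put 25 ft³ in storage unit 6; 75 ft³ remain.
Put 75 ft³ in storage unit 6; 0 ft³ remain.
6 storage units × 100 ft³ = 600 ft³; used 549 ft³; unused 51 ft³.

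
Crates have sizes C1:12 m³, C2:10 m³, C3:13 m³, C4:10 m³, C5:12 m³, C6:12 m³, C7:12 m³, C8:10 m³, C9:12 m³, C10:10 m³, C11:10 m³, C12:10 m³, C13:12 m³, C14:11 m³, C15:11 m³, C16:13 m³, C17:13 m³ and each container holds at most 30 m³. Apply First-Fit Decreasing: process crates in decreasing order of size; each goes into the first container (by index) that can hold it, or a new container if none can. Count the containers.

8

Sorted descending: 13, 13, 13, 12, 12, 12, 12, 12, 12, 11, 11, 10, 10, 10, 10, 10, 10.
Put 13 m³ in container 1; 17 m³ remain.
Put 13 m³ in container 1; 4 m³ remain.
Put 13 m³ in container 2; 17 m³ remain.
Put 12 m³ in container 2; 5 m³ remain.
Put 12 m³ in container 3; 18 m³ remain.
Put 12 m³ in container 3; 6 m³ remain.
Put 12 m³ in container 4; 18 m³ remain.
Put 12 m³ in container 4; 6 m³ remain.
Put 12 m³ in container 5; 18 m³ remain.
Put 11 m³ in container 5; 7 m³ remain.
Put 11 m³ in container 6; 19 m³ remain.
Put 10 m³ in container 6; 9 m³ remain.
Put 10 m³ in container 7; 20 m³ remain.
Put 10 m³ in container 7; 10 m³ remain.
Put 10 m³ in container 7; 0 m³ remain.
Put 10 m³ in container 8; 20 m³ remain.
Put 10 m³ in container 8; 10 m³ remain.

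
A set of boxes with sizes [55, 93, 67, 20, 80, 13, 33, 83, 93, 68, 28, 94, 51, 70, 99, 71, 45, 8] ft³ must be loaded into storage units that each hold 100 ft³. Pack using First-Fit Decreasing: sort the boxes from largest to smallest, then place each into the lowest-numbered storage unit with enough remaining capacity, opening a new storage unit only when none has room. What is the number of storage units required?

12

Sorted descending: 99, 94, 93, 93, 83, 80, 71, 70, 68, 67, 55, 51, 45, 33, 28, 20, 13, 8.
99 ft³ → storage unit 1 (remaining 1 ft³)
94 ft³ → storage unit 2 (remaining 6 ft³)
93 ft³ → storage unit 3 (remaining 7 ft³)
93 ft³ → storage unit 4 (remaining 7 ft³)
83 ft³ → storage unit 5 (remaining 17 ft³)
80 ft³ → storage unit 6 (remaining 20 ft³)
71 ft³ → storage unit 7 (remaining 29 ft³)
70 ft³ → storage unit 8 (remaining 30 ft³)
68 ft³ → storage unit 9 (remaining 32 ft³)
67 ft³ → storage unit 10 (remaining 33 ft³)
55 ft³ → storage unit 11 (remaining 45 ft³)
51 ft³ → storage unit 12 (remaining 49 ft³)
45 ft³ → storage unit 11 (remaining 0 ft³)
33 ft³ → storage unit 10 (remaining 0 ft³)
28 ft³ → storage unit 7 (remaining 1 ft³)
20 ft³ → storage unit 6 (remaining 0 ft³)
13 ft³ → storage unit 5 (remaining 4 ft³)
8 ft³ → storage unit 8 (remaining 22 ft³)
Final storage units: [99] [94] [93] [93] [83,13] [80,20] [71,28] [70,8] [68] [67,33] [55,45] [51].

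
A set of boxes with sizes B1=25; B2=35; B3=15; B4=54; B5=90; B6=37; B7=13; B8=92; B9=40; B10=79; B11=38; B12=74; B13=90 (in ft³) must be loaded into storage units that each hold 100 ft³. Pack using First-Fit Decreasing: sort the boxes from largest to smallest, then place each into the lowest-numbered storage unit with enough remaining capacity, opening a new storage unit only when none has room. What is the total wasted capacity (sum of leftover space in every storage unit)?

118

Sorted descending: 92, 90, 90, 79, 74, 54, 40, 38, 37, 35, 25, 15, 13.
Put 92 ft³ in storage unit 1; 8 ft³ remain.
Put 90 ft³ in storage unit 2; 10 ft³ remain.
Put 90 ft³ in storage unit 3; 10 ft³ remain.
Put 79 ft³ in storage unit 4; 21 ft³ remain.
Put 74 ft³ in storage unit 5; 26 ft³ remain.
Put 54 ft³ in storage unit 6; 46 ft³ remain.
Put 40 ft³ in storage unit 6; 6 ft³ remain.
Put 38 ft³ in storage unit 7; 62 ft³ remain.
Put 37 ft³ in storage unit 7; 25 ft³ remain.
Put 35 ft³ in storage unit 8; 65 ft³ remain.
Put 25 ft³ in storage unit 5; 1 ft³ remain.
Put 15 ft³ in storage unit 4; 6 ft³ remain.
Put 13 ft³ in storage unit 7; 12 ft³ remain.
8 storage units × 100 ft³ = 800 ft³; used 682 ft³; unused 118 ft³.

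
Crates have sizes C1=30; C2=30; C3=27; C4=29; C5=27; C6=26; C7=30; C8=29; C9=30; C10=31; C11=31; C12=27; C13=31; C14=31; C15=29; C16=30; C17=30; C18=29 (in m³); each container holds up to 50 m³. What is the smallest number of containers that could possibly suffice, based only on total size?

Total size = 30 + 30 + 27 + 29 + 27 + 26 + 30 + 29 + 30 + 31 + 31 + 27 + 31 + 31 + 29 + 30 + 30 + 29 = 527 m³.
⌈527 / 50⌉ = 11.

11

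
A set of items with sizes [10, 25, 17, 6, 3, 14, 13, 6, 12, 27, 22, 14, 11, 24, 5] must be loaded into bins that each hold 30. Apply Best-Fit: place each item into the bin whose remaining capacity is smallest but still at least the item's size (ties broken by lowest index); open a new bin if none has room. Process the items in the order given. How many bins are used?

bin 1: place 10, 20 left
bin 2: place 25, 5 left
bin 1: place 17, 3 left
bin 3: place 6, 24 left
bin 1: place 3, 0 left
bin 3: place 14, 10 left
bin 4: place 13, 17 left
bin 3: place 6, 4 left
bin 4: place 12, 5 left
bin 5: place 27, 3 left
bin 6: place 22, 8 left
bin 7: place 14, 16 left
bin 7: place 11, 5 left
bin 8: place 24, 6 left
bin 2: place 5, 0 left

8 bins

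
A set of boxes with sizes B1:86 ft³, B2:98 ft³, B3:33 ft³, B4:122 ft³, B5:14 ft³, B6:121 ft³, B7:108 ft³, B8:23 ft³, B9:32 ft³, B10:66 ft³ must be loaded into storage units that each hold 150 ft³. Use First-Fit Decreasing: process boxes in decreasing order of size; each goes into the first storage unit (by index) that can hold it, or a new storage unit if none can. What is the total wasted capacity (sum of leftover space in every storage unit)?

Sorted descending: 122, 121, 108, 98, 86, 66, 33, 32, 23, 14.
Put 122 ft³ in storage unit 1; 28 ft³ remain.
Put 121 ft³ in storage unit 2; 29 ft³ remain.
Put 108 ft³ in storage unit 3; 42 ft³ remain.
Put 98 ft³ in storage unit 4; 52 ft³ remain.
Put 86 ft³ in storage unit 5; 64 ft³ remain.
Put 66 ft³ in storage unit 6; 84 ft³ remain.
Put 33 ft³ in storage unit 3; 9 ft³ remain.
Put 32 ft³ in storage unit 4; 20 ft³ remain.
Put 23 ft³ in storage unit 1; 5 ft³ remain.
Put 14 ft³ in storage unit 2; 15 ft³ remain.
6 storage units × 150 ft³ = 900 ft³; used 703 ft³; unused 197 ft³.

197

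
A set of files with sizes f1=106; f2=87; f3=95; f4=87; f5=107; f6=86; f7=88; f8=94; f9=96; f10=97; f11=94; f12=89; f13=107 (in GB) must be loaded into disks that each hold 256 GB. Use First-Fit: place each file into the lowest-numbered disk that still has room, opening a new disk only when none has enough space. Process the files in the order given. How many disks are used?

disk 1: place f1 (106 GB), 150 GB left
disk 1: place f2 (87 GB), 63 GB left
disk 2: place f3 (95 GB), 161 GB left
disk 2: place f4 (87 GB), 74 GB left
disk 3: place f5 (107 GB), 149 GB left
disk 3: place f6 (86 GB), 63 GB left
disk 4: place f7 (88 GB), 168 GB left
disk 4: place f8 (94 GB), 74 GB left
disk 5: place f9 (96 GB), 160 GB left
disk 5: place f10 (97 GB), 63 GB left
disk 6: place f11 (94 GB), 162 GB left
disk 6: place f12 (89 GB), 73 GB left
disk 7: place f13 (107 GB), 149 GB left

7 disks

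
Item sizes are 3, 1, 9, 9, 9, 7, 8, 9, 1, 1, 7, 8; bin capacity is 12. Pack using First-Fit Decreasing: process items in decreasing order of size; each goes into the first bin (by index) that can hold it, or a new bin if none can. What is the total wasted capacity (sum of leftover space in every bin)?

24

Sorted descending: 9, 9, 9, 9, 8, 8, 7, 7, 3, 1, 1, 1.
Put 9 in bin 1; 3 remain.
Put 9 in bin 2; 3 remain.
Put 9 in bin 3; 3 remain.
Put 9 in bin 4; 3 remain.
Put 8 in bin 5; 4 remain.
Put 8 in bin 6; 4 remain.
Put 7 in bin 7; 5 remain.
Put 7 in bin 8; 5 remain.
Put 3 in bin 1; 0 remain.
Put 1 in bin 2; 2 remain.
Put 1 in bin 2; 1 remain.
Put 1 in bin 2; 0 remain.
8 bins × 12 = 96; used 72; unused 24.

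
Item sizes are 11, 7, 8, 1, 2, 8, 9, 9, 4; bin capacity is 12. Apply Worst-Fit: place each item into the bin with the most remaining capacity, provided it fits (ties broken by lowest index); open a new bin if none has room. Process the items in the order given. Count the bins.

bin 1: place 11, 1 left
bin 2: place 7, 5 left
bin 3: place 8, 4 left
bin 2: place 1, 4 left
bin 2: place 2, 2 left
bin 4: place 8, 4 left
bin 5: place 9, 3 left
bin 6: place 9, 3 left
bin 3: place 4, 0 left

6 bins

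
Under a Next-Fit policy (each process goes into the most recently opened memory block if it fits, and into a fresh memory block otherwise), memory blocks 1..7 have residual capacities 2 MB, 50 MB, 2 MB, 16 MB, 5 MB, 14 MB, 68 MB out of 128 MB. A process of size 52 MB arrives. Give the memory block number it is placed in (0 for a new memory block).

7

Next-Fit only looks at memory block 7, which has 68 MB free.
52 MB fits there.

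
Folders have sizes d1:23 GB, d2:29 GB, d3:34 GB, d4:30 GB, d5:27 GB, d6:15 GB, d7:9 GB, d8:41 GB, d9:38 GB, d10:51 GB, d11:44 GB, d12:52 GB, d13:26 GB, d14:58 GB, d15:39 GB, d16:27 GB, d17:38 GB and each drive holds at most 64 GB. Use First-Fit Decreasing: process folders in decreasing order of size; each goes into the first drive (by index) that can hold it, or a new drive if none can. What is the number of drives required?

11

Sorted descending: 58, 52, 51, 44, 41, 39, 38, 38, 34, 30, 29, 27, 27, 26, 23, 15, 9.
Put 58 GB in drive 1; 6 GB remain.
Put 52 GB in drive 2; 12 GB remain.
Put 51 GB in drive 3; 13 GB remain.
Put 44 GB in drive 4; 20 GB remain.
Put 41 GB in drive 5; 23 GB remain.
Put 39 GB in drive 6; 25 GB remain.
Put 38 GB in drive 7; 26 GB remain.
Put 38 GB in drive 8; 26 GB remain.
Put 34 GB in drive 9; 30 GB remain.
Put 30 GB in drive 9; 0 GB remain.
Put 29 GB in drive 10; 35 GB remain.
Put 27 GB in drive 10; 8 GB remain.
Put 27 GB in drive 11; 37 GB remain.
Put 26 GB in drive 7; 0 GB remain.
Put 23 GB in drive 5; 0 GB remain.
Put 15 GB in drive 4; 5 GB remain.
Put 9 GB in drive 2; 3 GB remain.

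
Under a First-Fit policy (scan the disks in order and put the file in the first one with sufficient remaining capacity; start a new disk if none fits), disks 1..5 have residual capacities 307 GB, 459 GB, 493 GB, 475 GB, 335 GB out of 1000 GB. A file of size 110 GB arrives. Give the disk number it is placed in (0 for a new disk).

Disks with room: disk 1 (307 GB), disk 2 (459 GB), disk 3 (493 GB), disk 4 (475 GB), disk 5 (335 GB).
The first with room is disk 1.

1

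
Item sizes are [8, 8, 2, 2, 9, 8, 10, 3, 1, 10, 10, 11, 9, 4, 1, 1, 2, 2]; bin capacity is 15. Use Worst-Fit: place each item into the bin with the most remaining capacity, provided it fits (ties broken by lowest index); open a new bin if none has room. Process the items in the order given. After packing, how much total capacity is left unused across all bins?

34

bin 1: place 8, 7 left
bin 2: place 8, 7 left
bin 1: place 2, 5 left
bin 2: place 2, 5 left
bin 3: place 9, 6 left
bin 4: place 8, 7 left
bin 5: place 10, 5 left
bin 4: place 3, 4 left
bin 3: place 1, 5 left
bin 6: place 10, 5 left
bin 7: place 10, 5 left
bin 8: place 11, 4 left
bin 9: place 9, 6 left
bin 9: place 4, 2 left
bin 1: place 1, 4 left
bin 2: place 1, 4 left
bin 3: place 2, 3 left
bin 5: place 2, 3 left
9 bins × 15 = 135; used 101; unused 34.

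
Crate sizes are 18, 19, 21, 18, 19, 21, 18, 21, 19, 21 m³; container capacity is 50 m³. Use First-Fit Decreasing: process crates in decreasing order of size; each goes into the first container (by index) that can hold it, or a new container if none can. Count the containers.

5 containers

Sorted descending: 21, 21, 21, 21, 19, 19, 19, 18, 18, 18.
container 1: place 21 m³, 29 m³ left
container 1: place 21 m³, 8 m³ left
container 2: place 21 m³, 29 m³ left
container 2: place 21 m³, 8 m³ left
container 3: place 19 m³, 31 m³ left
container 3: place 19 m³, 12 m³ left
container 4: place 19 m³, 31 m³ left
container 4: place 18 m³, 13 m³ left
container 5: place 18 m³, 32 m³ left
container 5: place 18 m³, 14 m³ left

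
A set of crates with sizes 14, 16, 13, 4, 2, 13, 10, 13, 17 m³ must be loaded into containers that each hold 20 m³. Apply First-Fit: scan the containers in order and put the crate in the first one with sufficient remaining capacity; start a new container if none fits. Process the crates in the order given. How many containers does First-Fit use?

Put 14 m³ in container 1; 6 m³ remain.
Put 16 m³ in container 2; 4 m³ remain.
Put 13 m³ in container 3; 7 m³ remain.
Put 4 m³ in container 1; 2 m³ remain.
Put 2 m³ in container 1; 0 m³ remain.
Put 13 m³ in container 4; 7 m³ remain.
Put 10 m³ in container 5; 10 m³ remain.
Put 13 m³ in container 6; 7 m³ remain.
Put 17 m³ in container 7; 3 m³ remain.
Final containers: [14,4,2] [16] [13] [13] [10] [13] [17].

7 containers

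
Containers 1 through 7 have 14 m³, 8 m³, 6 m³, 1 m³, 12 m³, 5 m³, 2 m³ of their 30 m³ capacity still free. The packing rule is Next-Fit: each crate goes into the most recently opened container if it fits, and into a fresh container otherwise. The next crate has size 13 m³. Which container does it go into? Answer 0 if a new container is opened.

Next-Fit only looks at container 7, which has 2 m³ free.
13 m³ does not fit, so a new container is opened.

0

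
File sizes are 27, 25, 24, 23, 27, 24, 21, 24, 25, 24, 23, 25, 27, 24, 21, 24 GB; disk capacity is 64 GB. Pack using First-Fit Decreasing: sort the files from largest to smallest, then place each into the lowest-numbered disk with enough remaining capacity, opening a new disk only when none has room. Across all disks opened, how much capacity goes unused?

Sorted descending: 27, 27, 27, 25, 25, 25, 24, 24, 24, 24, 24, 24, 23, 23, 21, 21.
27 GB → disk 1 (remaining 37 GB)
27 GB → disk 1 (remaining 10 GB)
27 GB → disk 2 (remaining 37 GB)
25 GB → disk 2 (remaining 12 GB)
25 GB → disk 3 (remaining 39 GB)
25 GB → disk 3 (remaining 14 GB)
24 GB → disk 4 (remaining 40 GB)
24 GB → disk 4 (remaining 16 GB)
24 GB → disk 5 (remaining 40 GB)
24 GB → disk 5 (remaining 16 GB)
24 GB → disk 6 (remaining 40 GB)
24 GB → disk 6 (remaining 16 GB)
23 GB → disk 7 (remaining 41 GB)
23 GB → disk 7 (remaining 18 GB)
21 GB → disk 8 (remaining 43 GB)
21 GB → disk 8 (remaining 22 GB)
8 disks × 64 GB = 512 GB; used 388 GB; unused 124 GB.

124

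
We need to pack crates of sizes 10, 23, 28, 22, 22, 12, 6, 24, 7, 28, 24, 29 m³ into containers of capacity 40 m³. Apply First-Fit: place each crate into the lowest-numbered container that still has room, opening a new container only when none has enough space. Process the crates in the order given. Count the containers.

10 m³ → container 1 (remaining 30 m³)
23 m³ → container 1 (remaining 7 m³)
28 m³ → container 2 (remaining 12 m³)
22 m³ → container 3 (remaining 18 m³)
22 m³ → container 4 (remaining 18 m³)
12 m³ → container 2 (remaining 0 m³)
6 m³ → container 1 (remaining 1 m³)
24 m³ → container 5 (remaining 16 m³)
7 m³ → container 3 (remaining 11 m³)
28 m³ → container 6 (remaining 12 m³)
24 m³ → container 7 (remaining 16 m³)
29 m³ → container 8 (remaining 11 m³)
Final containers: [10,23,6] [28,12] [22,7] [22] [24] [28] [24] [29].

8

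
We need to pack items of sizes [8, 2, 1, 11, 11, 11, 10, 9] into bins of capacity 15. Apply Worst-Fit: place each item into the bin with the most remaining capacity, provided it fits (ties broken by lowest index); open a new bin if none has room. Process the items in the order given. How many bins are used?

bin 1: place 8, 7 left
bin 1: place 2, 5 left
bin 1: place 1, 4 left
bin 2: place 11, 4 left
bin 3: place 11, 4 left
bin 4: place 11, 4 left
bin 5: place 10, 5 left
bin 6: place 9, 6 left
Final bins: [8,2,1] [11] [11] [11] [10] [9].

6 bins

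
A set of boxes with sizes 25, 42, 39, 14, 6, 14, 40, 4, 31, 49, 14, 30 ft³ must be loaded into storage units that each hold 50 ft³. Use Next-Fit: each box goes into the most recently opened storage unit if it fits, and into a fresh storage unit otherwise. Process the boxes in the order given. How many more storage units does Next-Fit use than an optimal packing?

1

Next-Fit: [25] [42] [39] [14,6,14] [40,4] [31] [49] [14,30] → 8 storage units.
Total size 308 ft³; any packing needs at least ⌈308/50⌉ = 7 storage units.
An optimal packing achieves that bound: [49] [42,6] [40,4] [39] [31,14] [30,14] [25,14] → 7 storage units.
Excess: 8 − 7 = 1.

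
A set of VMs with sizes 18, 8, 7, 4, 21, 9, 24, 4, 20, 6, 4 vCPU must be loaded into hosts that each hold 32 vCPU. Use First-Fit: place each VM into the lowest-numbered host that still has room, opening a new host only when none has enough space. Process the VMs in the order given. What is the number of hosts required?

5

18 vCPU → host 1 (remaining 14 vCPU)
8 vCPU → host 1 (remaining 6 vCPU)
7 vCPU → host 2 (remaining 25 vCPU)
4 vCPU → host 1 (remaining 2 vCPU)
21 vCPU → host 2 (remaining 4 vCPU)
9 vCPU → host 3 (remaining 23 vCPU)
24 vCPU → host 4 (remaining 8 vCPU)
4 vCPU → host 2 (remaining 0 vCPU)
20 vCPU → host 3 (remaining 3 vCPU)
6 vCPU → host 4 (remaining 2 vCPU)
4 vCPU → host 5 (remaining 28 vCPU)
Final hosts: [18,8,4] [7,21,4] [9,20] [24,6] [4].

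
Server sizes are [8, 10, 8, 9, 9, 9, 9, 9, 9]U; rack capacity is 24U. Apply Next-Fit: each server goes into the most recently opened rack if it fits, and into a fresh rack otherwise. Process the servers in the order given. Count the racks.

5 racks

Put 8U in rack 1; 16U remain.
Put 10U in rack 1; 6U remain.
Put 8U in rack 2; 16U remain.
Put 9U in rack 2; 7U remain.
Put 9U in rack 3; 15U remain.
Put 9U in rack 3; 6U remain.
Put 9U in rack 4; 15U remain.
Put 9U in rack 4; 6U remain.
Put 9U in rack 5; 15U remain.
Final racks: [8,10] [8,9] [9,9] [9,9] [9].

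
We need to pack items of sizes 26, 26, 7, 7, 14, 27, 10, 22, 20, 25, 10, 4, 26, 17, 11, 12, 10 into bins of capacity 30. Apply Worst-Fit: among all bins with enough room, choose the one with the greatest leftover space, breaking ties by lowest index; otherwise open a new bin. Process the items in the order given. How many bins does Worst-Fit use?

11

bin 1: place 26, 4 left
bin 2: place 26, 4 left
bin 3: place 7, 23 left
bin 3: place 7, 16 left
bin 3: place 14, 2 left
bin 4: place 27, 3 left
bin 5: place 10, 20 left
bin 6: place 22, 8 left
bin 5: place 20, 0 left
bin 7: place 25, 5 left
bin 8: place 10, 20 left
bin 8: place 4, 16 left
bin 9: place 26, 4 left
bin 10: place 17, 13 left
bin 8: place 11, 5 left
bin 10: place 12, 1 left
bin 11: place 10, 20 left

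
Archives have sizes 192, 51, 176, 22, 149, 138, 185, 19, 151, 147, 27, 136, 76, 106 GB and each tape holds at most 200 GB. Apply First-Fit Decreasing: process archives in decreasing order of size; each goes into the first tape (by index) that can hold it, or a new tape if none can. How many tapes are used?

Sorted descending: 192, 185, 176, 151, 149, 147, 138, 136, 106, 76, 51, 27, 22, 19.
Put 192 GB in tape 1; 8 GB remain.
Put 185 GB in tape 2; 15 GB remain.
Put 176 GB in tape 3; 24 GB remain.
Put 151 GB in tape 4; 49 GB remain.
Put 149 GB in tape 5; 51 GB remain.
Put 147 GB in tape 6; 53 GB remain.
Put 138 GB in tape 7; 62 GB remain.
Put 136 GB in tape 8; 64 GB remain.
Put 106 GB in tape 9; 94 GB remain.
Put 76 GB in tape 9; 18 GB remain.
Put 51 GB in tape 5; 0 GB remain.
Put 27 GB in tape 4; 22 GB remain.
Put 22 GB in tape 3; 2 GB remain.
Put 19 GB in tape 4; 3 GB remain.
Final tapes: [192] [185] [176,22] [151,27,19] [149,51] [147] [138] [136] [106,76].

9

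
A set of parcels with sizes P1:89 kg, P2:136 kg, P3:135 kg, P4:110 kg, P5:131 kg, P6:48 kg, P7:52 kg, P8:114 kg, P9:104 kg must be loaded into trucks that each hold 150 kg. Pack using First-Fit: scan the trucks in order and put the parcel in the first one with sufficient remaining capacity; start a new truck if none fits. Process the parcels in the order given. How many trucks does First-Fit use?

P1 (89 kg) → truck 1 (remaining 61 kg)
P2 (136 kg) → truck 2 (remaining 14 kg)
P3 (135 kg) → truck 3 (remaining 15 kg)
P4 (110 kg) → truck 4 (remaining 40 kg)
P5 (131 kg) → truck 5 (remaining 19 kg)
P6 (48 kg) → truck 1 (remaining 13 kg)
P7 (52 kg) → truck 6 (remaining 98 kg)
P8 (114 kg) → truck 7 (remaining 36 kg)
P9 (104 kg) → truck 8 (remaining 46 kg)
Final trucks: [89,48] [136] [135] [110] [131] [52] [114] [104].

8 trucks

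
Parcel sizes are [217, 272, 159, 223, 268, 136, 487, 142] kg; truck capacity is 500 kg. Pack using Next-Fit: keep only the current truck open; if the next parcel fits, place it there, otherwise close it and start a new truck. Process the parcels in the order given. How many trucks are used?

5

truck 1: place 217 kg, 283 kg left
truck 1: place 272 kg, 11 kg left
truck 2: place 159 kg, 341 kg left
truck 2: place 223 kg, 118 kg left
truck 3: place 268 kg, 232 kg left
truck 3: place 136 kg, 96 kg left
truck 4: place 487 kg, 13 kg left
truck 5: place 142 kg, 358 kg left
Final trucks: [217,272] [159,223] [268,136] [487] [142].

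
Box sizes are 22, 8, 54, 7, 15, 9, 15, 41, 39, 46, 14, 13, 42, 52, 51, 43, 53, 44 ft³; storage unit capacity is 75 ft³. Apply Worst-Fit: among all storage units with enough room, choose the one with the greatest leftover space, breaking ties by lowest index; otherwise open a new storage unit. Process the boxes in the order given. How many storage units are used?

11 storage units

22 ft³ → storage unit 1 (remaining 53 ft³)
8 ft³ → storage unit 1 (remaining 45 ft³)
54 ft³ → storage unit 2 (remaining 21 ft³)
7 ft³ → storage unit 1 (remaining 38 ft³)
15 ft³ → storage unit 1 (remaining 23 ft³)
9 ft³ → storage unit 1 (remaining 14 ft³)
15 ft³ → storage unit 2 (remaining 6 ft³)
41 ft³ → storage unit 3 (remaining 34 ft³)
39 ft³ → storage unit 4 (remaining 36 ft³)
46 ft³ → storage unit 5 (remaining 29 ft³)
14 ft³ → storage unit 4 (remaining 22 ft³)
13 ft³ → storage unit 3 (remaining 21 ft³)
42 ft³ → storage unit 6 (remaining 33 ft³)
52 ft³ → storage unit 7 (remaining 23 ft³)
51 ft³ → storage unit 8 (remaining 24 ft³)
43 ft³ → storage unit 9 (remaining 32 ft³)
53 ft³ → storage unit 10 (remaining 22 ft³)
44 ft³ → storage unit 11 (remaining 31 ft³)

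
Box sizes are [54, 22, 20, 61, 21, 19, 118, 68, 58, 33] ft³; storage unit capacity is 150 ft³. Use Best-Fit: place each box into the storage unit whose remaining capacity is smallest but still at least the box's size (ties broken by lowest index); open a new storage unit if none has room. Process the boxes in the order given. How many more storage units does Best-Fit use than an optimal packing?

Best-Fit: [54,22,20,21,19] [61,68] [118] [58,33] → 4 storage units.
Total size 474 ft³; any packing needs at least ⌈474/150⌉ = 4 storage units.
So 4 is already optimal.

0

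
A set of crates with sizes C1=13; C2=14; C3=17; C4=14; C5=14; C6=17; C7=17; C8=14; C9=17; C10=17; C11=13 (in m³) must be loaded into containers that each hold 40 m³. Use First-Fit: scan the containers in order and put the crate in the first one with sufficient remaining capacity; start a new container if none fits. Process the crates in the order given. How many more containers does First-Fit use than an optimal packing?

First-Fit: [13,14,13] [17,14] [14,17] [17,14] [17,17] → 5 containers.
Total size 167 m³; any packing needs at least ⌈167/40⌉ = 5 containers.
So 5 is already optimal.

0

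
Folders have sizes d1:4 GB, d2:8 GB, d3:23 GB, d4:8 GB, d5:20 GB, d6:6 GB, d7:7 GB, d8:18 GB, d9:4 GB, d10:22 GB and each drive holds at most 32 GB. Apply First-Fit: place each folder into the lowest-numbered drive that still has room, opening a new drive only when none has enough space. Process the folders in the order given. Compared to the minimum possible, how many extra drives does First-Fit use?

First-Fit: [4,8,8,6,4] [23,7] [20] [18] [22] → 5 drives.
Total size 120 GB; any packing needs at least ⌈120/32⌉ = 4 drives.
An optimal packing achieves that bound: [23,8] [22,8] [20,7,4] [18,6,4] → 4 drives.
Excess: 5 − 4 = 1.

1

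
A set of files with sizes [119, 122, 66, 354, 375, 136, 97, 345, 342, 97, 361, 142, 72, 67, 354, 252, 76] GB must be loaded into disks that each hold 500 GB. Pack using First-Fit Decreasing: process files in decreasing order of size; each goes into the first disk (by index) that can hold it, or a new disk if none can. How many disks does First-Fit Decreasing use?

Sorted descending: 375, 361, 354, 354, 345, 342, 252, 142, 136, 122, 119, 97, 97, 76, 72, 67, 66.
disk 1: place 375 GB, 125 GB left
disk 2: place 361 GB, 139 GB left
disk 3: place 354 GB, 146 GB left
disk 4: place 354 GB, 146 GB left
disk 5: place 345 GB, 155 GB left
disk 6: place 342 GB, 158 GB left
disk 7: place 252 GB, 248 GB left
disk 3: place 142 GB, 4 GB left
disk 2: place 136 GB, 3 GB left
disk 1: place 122 GB, 3 GB left
disk 4: place 119 GB, 27 GB left
disk 5: place 97 GB, 58 GB left
disk 6: place 97 GB, 61 GB left
disk 7: place 76 GB, 172 GB left
disk 7: place 72 GB, 100 GB left
disk 7: place 67 GB, 33 GB left
disk 8: place 66 GB, 434 GB left

8 disks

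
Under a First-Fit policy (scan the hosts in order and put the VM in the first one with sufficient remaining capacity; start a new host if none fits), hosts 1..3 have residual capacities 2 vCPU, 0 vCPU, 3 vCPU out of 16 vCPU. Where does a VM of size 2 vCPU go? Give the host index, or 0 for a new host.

1

Hosts with room: host 1 (2 vCPU), host 3 (3 vCPU).
The first with room is host 1.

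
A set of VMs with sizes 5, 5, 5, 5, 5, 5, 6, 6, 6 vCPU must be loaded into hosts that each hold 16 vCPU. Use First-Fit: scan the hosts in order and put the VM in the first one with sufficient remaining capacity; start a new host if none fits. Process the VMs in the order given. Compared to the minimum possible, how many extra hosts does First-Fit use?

1

First-Fit: [5,5,5] [5,5,5] [6,6] [6] → 4 hosts.
Total size 48 vCPU; any packing needs at least ⌈48/16⌉ = 3 hosts.
An optimal packing achieves that bound: [6,5,5] [6,5,5] [6,5,5] → 3 hosts.
Excess: 4 − 3 = 1.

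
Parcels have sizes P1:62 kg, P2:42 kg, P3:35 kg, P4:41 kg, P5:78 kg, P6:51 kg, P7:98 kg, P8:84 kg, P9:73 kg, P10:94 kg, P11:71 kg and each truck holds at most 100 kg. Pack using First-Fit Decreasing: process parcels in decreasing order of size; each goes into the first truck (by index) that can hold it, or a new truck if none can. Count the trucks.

Sorted descending: 98, 94, 84, 78, 73, 71, 62, 51, 42, 41, 35.
98 kg → truck 1 (remaining 2 kg)
94 kg → truck 2 (remaining 6 kg)
84 kg → truck 3 (remaining 16 kg)
78 kg → truck 4 (remaining 22 kg)
73 kg → truck 5 (remaining 27 kg)
71 kg → truck 6 (remaining 29 kg)
62 kg → truck 7 (remaining 38 kg)
51 kg → truck 8 (remaining 49 kg)
42 kg → truck 8 (remaining 7 kg)
41 kg → truck 9 (remaining 59 kg)
35 kg → truck 7 (remaining 3 kg)

9 trucks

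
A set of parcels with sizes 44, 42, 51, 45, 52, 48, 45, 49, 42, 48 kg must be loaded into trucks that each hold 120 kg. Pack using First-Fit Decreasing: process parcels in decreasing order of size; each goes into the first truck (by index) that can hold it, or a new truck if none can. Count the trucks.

Sorted descending: 52, 51, 49, 48, 48, 45, 45, 44, 42, 42.
truck 1: place 52 kg, 68 kg left
truck 1: place 51 kg, 17 kg left
truck 2: place 49 kg, 71 kg left
truck 2: place 48 kg, 23 kg left
truck 3: place 48 kg, 72 kg left
truck 3: place 45 kg, 27 kg left
truck 4: place 45 kg, 75 kg left
truck 4: place 44 kg, 31 kg left
truck 5: place 42 kg, 78 kg left
truck 5: place 42 kg, 36 kg left
Final trucks: [52,51] [49,48] [48,45] [45,44] [42,42].

5 trucks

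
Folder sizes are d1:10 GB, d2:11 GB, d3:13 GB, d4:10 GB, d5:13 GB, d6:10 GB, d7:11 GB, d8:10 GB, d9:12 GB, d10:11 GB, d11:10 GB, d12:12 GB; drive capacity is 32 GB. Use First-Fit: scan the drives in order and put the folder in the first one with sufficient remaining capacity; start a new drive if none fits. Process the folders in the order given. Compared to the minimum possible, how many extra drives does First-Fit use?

First-Fit: [10,11,10] [13,13] [10,11,10] [12,11] [10,12] → 5 drives.
Total size 133 GB; any packing needs at least ⌈133/32⌉ = 5 drives.
So 5 is already optimal.

0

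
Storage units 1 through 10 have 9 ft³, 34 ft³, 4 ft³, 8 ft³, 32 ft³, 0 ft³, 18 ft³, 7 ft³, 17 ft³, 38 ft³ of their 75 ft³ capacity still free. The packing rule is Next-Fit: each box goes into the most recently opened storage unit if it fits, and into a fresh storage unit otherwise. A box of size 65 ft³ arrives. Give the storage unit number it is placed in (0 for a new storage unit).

Next-Fit only looks at storage unit 10, which has 38 ft³ free.
65 ft³ does not fit, so a new storage unit is opened.

0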